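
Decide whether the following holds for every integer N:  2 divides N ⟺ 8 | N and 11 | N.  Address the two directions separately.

Only the reverse direction holds.

Forward direction. This fails: take N = 2. Certainly 2 ∣ 2, but 8 ∤ 2.

Converse. Suppose 8 ∣ N and 11 ∣ N. Any common multiple of 8 and 11 is a multiple of their lcm; here gcd(8, 11) = 1, so lcm(8, 11) = 8·11 = 88, so 88 ∣ N. Since 2 ∣ 88, it follows that 2 ∣ N.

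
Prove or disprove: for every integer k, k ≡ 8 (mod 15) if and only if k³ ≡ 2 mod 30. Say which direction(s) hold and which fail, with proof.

Forward direction. This fails: take k = 23. Then 23 ≡ 8 (mod 15), but 23³ = 12167 ≡ 17 (mod 30), not 2.

Converse. The residues r modulo 30 with r³ ≡ 2 (mod 30) are exactly {8}, and each is ≡ 8 (mod 15).

Not equivalent: only (⇐) holds.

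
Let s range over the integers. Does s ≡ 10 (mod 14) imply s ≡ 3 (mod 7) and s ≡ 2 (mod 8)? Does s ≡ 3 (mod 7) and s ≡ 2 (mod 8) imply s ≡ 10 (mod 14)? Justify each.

(⇒) fails; (⇐) holds.

(→) This fails: s = 24 gives 24 ≡ 10 (mod 14) but 24 ≡ 0 (mod 8), so the conjunction on the right does not hold.

(←) Conversely, if s ≡ 3 (mod 7) and s ≡ 2 (mod 8), then by the Chinese remainder theorem s ≡ 10 (mod 56). Since 10 ≡ 10 (mod 14) and 14 ∣ 56, we get s ≡ 10 (mod 14).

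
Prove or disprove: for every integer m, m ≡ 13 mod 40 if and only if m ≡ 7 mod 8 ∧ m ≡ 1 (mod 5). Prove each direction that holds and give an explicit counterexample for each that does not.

(⇒) fails and (⇐) fails.

[⇒] This fails: m = 13 gives 13 ≡ 13 (mod 40) but 13 ≡ 5 (mod 8), so the conjunction on the right does not hold.

[⇐] This fails: m = 31 satisfies both congruences on the right (31 ≡ 7 mod 8 and 31 ≡ 1 mod 5) yet 31 ≡ 31 (mod 40), not 13.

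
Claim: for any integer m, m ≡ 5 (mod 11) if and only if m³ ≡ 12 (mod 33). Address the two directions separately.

Neither direction holds.

[⇒] This fails: take m = 5. Then 5 ≡ 5 (mod 11), but 5³ = 125 ≡ 26 (mod 33), not 12.

[⇐] This fails: take m = 12. Then 12³ = 1728 ≡ 12 (mod 33), yet 12 ≡ 1 (mod 11), not 5.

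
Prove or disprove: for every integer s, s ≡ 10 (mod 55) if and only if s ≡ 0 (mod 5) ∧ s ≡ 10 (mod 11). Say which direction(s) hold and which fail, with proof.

Both directions hold; the statement is true.

(→) Suppose s ≡ 10 (mod 55); write s = 55j + 10. Since 5 ∣ 55, reducing mod 5 gives s ≡ 10 ≡ 0 (mod 5); since 11 ∣ 55, reducing mod 11 gives s ≡ 10 (mod 11).

(←) Conversely, if s ≡ 0 (mod 5) and s ≡ 10 (mod 11), then by the Chinese remainder theorem s ≡ 10 (mod 55). This is exactly s ≡ 10 (mod 55).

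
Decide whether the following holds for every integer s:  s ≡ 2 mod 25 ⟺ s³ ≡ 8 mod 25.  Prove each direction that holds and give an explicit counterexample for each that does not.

(⟹) Suppose s ≡ 2 mod 25. Write s = 25j + 2. Then (25j + 2)³ = 15625j³ + 3750j² + 300j + 8 = 25(625j³ + 150j² + 12j) + 8, so s³ ≡ 8 (mod 25).

(⟸) Conversely, suppose s³ ≡ 8 (mod 25). The only residue r in {0, …, 24} with r³ ≡ 8 (mod 25) is r = 2, so s ≡ 2 (mod 25).

Both directions hold; the statement is true.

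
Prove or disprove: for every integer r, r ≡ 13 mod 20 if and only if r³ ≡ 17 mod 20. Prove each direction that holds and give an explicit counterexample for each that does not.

(⟹) Suppose r ≡ 13 mod 20. Write r = 20j + 13. Then (20j + 13)³ = 8000j³ + 15600j² + 10140j + 2197 = 20(400j³ + 780j² + 507j + 109) + 17, so r³ ≡ 17 (mod 20).

(⟸) Conversely, suppose r³ ≡ 17 (mod 20). The only residue r in {0, …, 19} with r³ ≡ 17 (mod 20) is r = 13, so r ≡ 13 (mod 20).

Both directions hold; the statement is true.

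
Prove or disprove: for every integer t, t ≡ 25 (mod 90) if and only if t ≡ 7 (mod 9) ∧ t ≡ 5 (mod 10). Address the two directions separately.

The biconditional holds.

[⇒] Suppose t ≡ 25 (mod 90); write t = 90j + 25. Since 9 ∣ 90, reducing mod 9 gives t ≡ 25 ≡ 7 (mod 9); since 10 ∣ 90, reducing mod 10 gives t ≡ 25 ≡ 5 (mod 10).

[⇐] Conversely, if t ≡ 7 (mod 9) and t ≡ 5 (mod 10), then by the Chinese remainder theorem t ≡ 25 (mod 90). This is exactly t ≡ 25 (mod 90).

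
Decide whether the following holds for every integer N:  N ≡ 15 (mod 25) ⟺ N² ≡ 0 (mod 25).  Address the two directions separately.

Not equivalent: only (⇒) holds.

Forward direction. Suppose N ≡ 15 (mod 25). Write N = 25j + 15. Then (25j + 15)² = 625j² + 750j + 225 = 25(25j² + 30j + 9) + 0, so N² ≡ 0 (mod 25).

Converse. This fails: take N = 0. Then 0² = 0 ≡ 0 (mod 25), yet 0 ≡ 0 (mod 25), not 15.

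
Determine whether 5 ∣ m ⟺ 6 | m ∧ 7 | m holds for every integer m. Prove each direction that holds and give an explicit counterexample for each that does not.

Neither direction holds.

[⇒] This fails: take m = 5. Certainly 5 ∣ 5, but 6 ∤ 5.

[⇐] This fails: take m = 42. Both 6 ∣ 42 and 7 ∣ 42, yet 42 is not a multiple of 5 (since 42 = 8·5 + 2), so 5 ∤ 42.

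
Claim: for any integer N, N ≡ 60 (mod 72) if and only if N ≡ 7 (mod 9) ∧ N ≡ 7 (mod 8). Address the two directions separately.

Both directions fail.

Forward direction. This fails: N = 60 gives 60 ≡ 60 (mod 72) but 60 ≡ 6 (mod 9), so the conjunction on the right does not hold.

Converse. This fails: N = 7 satisfies both congruences on the right (7 ≡ 7 mod 9 and 7 ≡ 7 mod 8) yet 7 ≡ 7 (mod 72), not 60.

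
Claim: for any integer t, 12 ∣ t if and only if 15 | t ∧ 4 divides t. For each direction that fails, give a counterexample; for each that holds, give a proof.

(⟹) This fails: take t = 12. Certainly 12 ∣ 12, but 15 ∤ 12.

(⟸) Suppose 15 ∣ t and 4 ∣ t. Any common multiple of 15 and 4 is a multiple of their lcm; here gcd(15, 4) = 1, so lcm(15, 4) = 15·4 = 60, so 60 ∣ t. Since 12 ∣ 60, it follows that 12 ∣ t.

Only the reverse direction holds.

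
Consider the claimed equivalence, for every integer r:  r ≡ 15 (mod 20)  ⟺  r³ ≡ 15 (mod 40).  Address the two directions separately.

Only the reverse direction holds.

(⟹) This fails: take r = 35. Then 35 ≡ 15 (mod 20), but 35³ = 42875 ≡ 35 (mod 40), not 15.

(⟸) Conversely, the residues r modulo 40 with r³ ≡ 15 (mod 40) are exactly {15}, and each is ≡ 15 (mod 20).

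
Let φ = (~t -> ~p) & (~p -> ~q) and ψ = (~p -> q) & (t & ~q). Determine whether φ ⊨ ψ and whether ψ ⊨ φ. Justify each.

Only the reverse direction holds.

[⇒] This fails. Under p = F, q = F, t = F, the left side is true but the right side is false.

[⇐] Assume the antecedent. If p is true, the antecedent forces (p = T, q = F, t = T), and (~t -> ~p) & (~p -> ~q) holds there. If p is false, the antecedent cannot hold. Either way (~t -> ~p) & (~p -> ~q) holds.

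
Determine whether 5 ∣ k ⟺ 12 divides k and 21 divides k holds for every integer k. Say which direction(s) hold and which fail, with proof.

(⇒) This fails: take k = 5. Certainly 5 ∣ 5, but 12 ∤ 5.

(⇐) This fails: take k = 84. Both 12 ∣ 84 and 21 ∣ 84, yet 84 is not a multiple of 5 (since 84 = 16·5 + 4), so 5 ∤ 84.

Both directions fail.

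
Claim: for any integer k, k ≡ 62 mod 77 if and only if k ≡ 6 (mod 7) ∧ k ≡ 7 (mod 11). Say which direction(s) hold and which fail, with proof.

Forward direction. Suppose k ≡ 62 (mod 77); write k = 77j + 62. Since 7 ∣ 77, reducing mod 7 gives k ≡ 62 ≡ 6 (mod 7); since 11 ∣ 77, reducing mod 11 gives k ≡ 62 ≡ 7 (mod 11).

Converse. If k ≡ 6 (mod 7) and k ≡ 7 (mod 11), then by the Chinese remainder theorem k ≡ 62 (mod 77). This is exactly k ≡ 62 (mod 77).

The biconditional holds.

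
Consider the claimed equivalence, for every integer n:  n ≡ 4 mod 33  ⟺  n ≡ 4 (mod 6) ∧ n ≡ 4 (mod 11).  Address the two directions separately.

The forward direction fails; the converse holds.

Forward direction. This fails: n = 37 gives 37 ≡ 4 (mod 33) but 37 ≡ 1 (mod 6), so the conjunction on the right does not hold.

Converse. If n ≡ 4 (mod 6) and n ≡ 4 (mod 11), then by the Chinese remainder theorem n ≡ 4 (mod 66). Since 4 ≡ 4 (mod 33) and 33 ∣ 66, we get n ≡ 4 (mod 33).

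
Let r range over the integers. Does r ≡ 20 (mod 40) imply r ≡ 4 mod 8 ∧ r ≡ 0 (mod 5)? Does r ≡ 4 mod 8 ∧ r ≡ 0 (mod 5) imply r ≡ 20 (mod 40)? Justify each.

Both directions hold.

(⇒) Suppose r ≡ 20 (mod 40); write r = 40j + 20. Since 8 ∣ 40, reducing mod 8 gives r ≡ 20 ≡ 4 (mod 8); since 5 ∣ 40, reducing mod 5 gives r ≡ 20 ≡ 0 (mod 5).

(⇐) Conversely, if r ≡ 4 (mod 8) and r ≡ 0 (mod 5), then by the Chinese remainder theorem r ≡ 20 (mod 40). This is exactly r ≡ 20 (mod 40).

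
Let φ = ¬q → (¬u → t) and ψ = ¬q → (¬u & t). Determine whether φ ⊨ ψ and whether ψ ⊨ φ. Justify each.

[⇒] This fails. Under q = F, u = T, t = F, the left side is true but the right side is false.

[⇐] Assume the antecedent. If q is true, ¬q → (¬u → t) reduces to true regardless of the other variables. If q is false, the antecedent forces (q = F, u = F, t = T), and ¬q → (¬u → t) holds there. Either way ¬q → (¬u → t) holds.

Not equivalent: only (⇐) holds.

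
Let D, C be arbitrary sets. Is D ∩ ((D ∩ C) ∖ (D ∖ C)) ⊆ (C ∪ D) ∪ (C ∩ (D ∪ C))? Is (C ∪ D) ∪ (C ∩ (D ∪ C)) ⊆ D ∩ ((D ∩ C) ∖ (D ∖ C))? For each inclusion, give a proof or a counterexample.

(⟹) Let x ∈ D ∩ ((D ∩ C) ∖ (D ∖ C)). Then x ∈ D ∩ C, from which x ∈ (C ∪ D) ∪ (C ∩ (D ∪ C)).

(⟸) This inclusion fails. Take D = {1}, C = ∅; then 1 ∈ (C ∪ D) ∪ (C ∩ (D ∪ C)) but 1 ∉ D ∩ ((D ∩ C) ∖ (D ∖ C)).

The sets are not equal: only the forward inclusion holds.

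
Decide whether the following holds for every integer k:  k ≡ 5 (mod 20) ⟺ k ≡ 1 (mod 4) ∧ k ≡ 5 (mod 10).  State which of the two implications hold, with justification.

Both implications hold.

[⇒] Suppose k ≡ 5 (mod 20); write k = 20j + 5. Since 4 ∣ 20, reducing mod 4 gives k ≡ 5 ≡ 1 (mod 4); since 10 ∣ 20, reducing mod 10 gives k ≡ 5 (mod 10).

[⇐] Conversely, if k ≡ 1 (mod 4) and k ≡ 5 (mod 10), then by the Chinese remainder theorem k ≡ 5 (mod 20). This is exactly k ≡ 5 (mod 20).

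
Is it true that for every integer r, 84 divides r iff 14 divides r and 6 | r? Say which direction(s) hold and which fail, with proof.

(⟹) If 84 ∣ r, write r = 84q. Since 84 = 6·14, r = 14·(6q), so 14 ∣ r; and since 84 = 14·6, r = 6·(14q), so 6 ∣ r.

(⟸) This fails: take r = 42. Both 14 ∣ 42 and 6 ∣ 42, yet 42 is not a multiple of 84 (since 42 = 0·84 + 42), so 84 ∤ 42.

(⇒) holds; (⇐) fails.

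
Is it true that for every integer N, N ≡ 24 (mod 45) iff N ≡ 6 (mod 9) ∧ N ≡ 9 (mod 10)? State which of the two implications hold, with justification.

[⇒] This fails: N = 24 gives 24 ≡ 24 (mod 45) but 24 ≡ 4 (mod 10), so the conjunction on the right does not hold.

[⇐] Conversely, if N ≡ 6 (mod 9) and N ≡ 9 (mod 10), then by the Chinese remainder theorem N ≡ 69 (mod 90). Since 69 ≡ 24 (mod 45) and 45 ∣ 90, we get N ≡ 24 (mod 45).

Only the reverse direction holds.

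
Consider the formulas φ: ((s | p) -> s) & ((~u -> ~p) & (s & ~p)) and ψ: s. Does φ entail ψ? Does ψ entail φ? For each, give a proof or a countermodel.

(⇒) holds; (⇐) fails.

(→) Assume the antecedent. If p is true, the antecedent cannot hold. If p is false, the antecedent forces (p = F, s = T, u = F) or (p = F, s = T, u = T), and s holds there. Either way s holds.

(←) This fails. Under p = T, s = T, u = F, the left side is false but the right side is true.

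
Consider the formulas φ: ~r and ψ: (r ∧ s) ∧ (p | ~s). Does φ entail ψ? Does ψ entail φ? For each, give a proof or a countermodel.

(⟹) This fails. Under s = F, r = F, p = F, the left side is true but the right side is false.

(⟸) This fails. Under s = T, r = T, p = T, the left side is false but the right side is true.

Both directions fail.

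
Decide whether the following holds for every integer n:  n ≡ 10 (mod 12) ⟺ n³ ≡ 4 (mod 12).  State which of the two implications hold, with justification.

[⇐] This fails: take n = 4. Then 4³ = 64 ≡ 4 (mod 12), yet 4 ≡ 4 (mod 12), not 10.

[⇒] Suppose n ≡ 10 (mod 12). Write n = 12j + 10. Then (12j + 10)³ = 1728j³ + 4320j² + 3600j + 1000 = 12(144j³ + 360j² + 300j + 83) + 4, so n³ ≡ 4 (mod 12).

(⇒) holds; (⇐) fails.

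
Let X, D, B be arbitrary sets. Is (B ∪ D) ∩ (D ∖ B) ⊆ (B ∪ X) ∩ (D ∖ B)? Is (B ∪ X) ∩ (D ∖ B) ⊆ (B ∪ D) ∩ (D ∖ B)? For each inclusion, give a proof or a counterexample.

(⟹) This inclusion fails. Take X = ∅, D = {1}, B = ∅; then 1 ∈ (B ∪ D) ∩ (D ∖ B) but 1 ∉ (B ∪ X) ∩ (D ∖ B).

(⟸) Let x ∈ (B ∪ X) ∩ (D ∖ B). Then x ∈ X ∩ D and x ∉ B, from which x ∈ (B ∪ D) ∩ (D ∖ B).

(⊆) fails; (⊇) holds.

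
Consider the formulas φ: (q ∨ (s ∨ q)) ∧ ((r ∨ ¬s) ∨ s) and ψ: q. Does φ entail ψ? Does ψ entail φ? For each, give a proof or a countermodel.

(⇒) fails; (⇐) holds.

(⇐) Assume the antecedent. If r is true, the antecedent forces (r = T, q = T, s = F) or (r = T, q = T, s = T), and (q ∨ (s ∨ q)) ∧ ((r ∨ ¬s) ∨ s) holds there. If r is false, the antecedent forces (r = F, q = T, s = F) or (r = F, q = T, s = T), and (q ∨ (s ∨ q)) ∧ ((r ∨ ¬s) ∨ s) holds there. Either way (q ∨ (s ∨ q)) ∧ ((r ∨ ¬s) ∨ s) holds.

(⇒) This fails. Under r = F, q = F, s = T, the left side is true but the right side is false.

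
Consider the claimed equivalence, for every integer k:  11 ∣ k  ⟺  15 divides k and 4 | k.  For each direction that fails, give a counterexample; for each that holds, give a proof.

Both directions fail.

(⇒) This fails: take k = 11. Certainly 11 ∣ 11, but 15 ∤ 11.

(⇐) This fails: take k = 60. Both 15 ∣ 60 and 4 ∣ 60, yet 60 is not a multiple of 11 (since 60 = 5·11 + 5), so 11 ∤ 60.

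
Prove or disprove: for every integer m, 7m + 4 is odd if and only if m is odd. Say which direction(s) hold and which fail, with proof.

[⇒] Suppose 7m + 4 is odd. Since 7 is odd, 7m and m have the same parity, so 7m + 4 ≡ m + 4 (mod 2). As 4 is even, 7m + 4 is odd exactly when m is odd. Thus m is odd.

[⇐] Conversely, suppose m is odd; write m = 2j + 1. Then 7m + 4 = 7·(2j + 1) + 4 = 2·7j + 11, which is odd.

Both implications hold.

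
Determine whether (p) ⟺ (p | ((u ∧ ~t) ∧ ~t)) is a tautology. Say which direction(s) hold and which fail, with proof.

Converse. This fails. Under u = T, p = F, t = F, the left side is false but the right side is true.

Forward direction. Assume the antecedent. If u is true, the antecedent forces (u = T, p = T, t = F) or (u = T, p = T, t = T), and p | ((u ∧ ~t) ∧ ~t) holds there. If u is false, the antecedent forces (u = F, p = T, t = F) or (u = F, p = T, t = T), and p | ((u ∧ ~t) ∧ ~t) holds there. Either way p | ((u ∧ ~t) ∧ ~t) holds.

(⇒) holds; (⇐) fails.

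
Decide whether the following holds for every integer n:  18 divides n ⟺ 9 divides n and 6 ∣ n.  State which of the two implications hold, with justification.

Both directions hold.

[⇒] If 18 ∣ n, write n = 18q. Since 18 = 2·9, n = 9·(2q), so 9 ∣ n; and since 18 = 3·6, n = 6·(3q), so 6 ∣ n.

[⇐] Suppose 9 ∣ n and 6 ∣ n. Any common multiple of 9 and 6 is a multiple of their lcm; here lcm(9, 6) = 9·6/gcd(9, 6) = 54/3 = 18, so 18 ∣ n.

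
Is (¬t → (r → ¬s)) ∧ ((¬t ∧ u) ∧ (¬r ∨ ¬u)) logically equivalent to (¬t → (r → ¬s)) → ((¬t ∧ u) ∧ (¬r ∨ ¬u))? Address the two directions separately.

Only the forward direction holds.

(⟹) Assume the antecedent. If s is true, the antecedent forces (s = T, r = F, t = F, u = T), and the consequent holds there. If s is false, the antecedent forces (s = F, r = F, t = F, u = T), and the consequent holds there. Either way the consequent holds.

(⟸) This fails. Under s = T, r = T, t = F, u = F, the left side is false but the right side is true.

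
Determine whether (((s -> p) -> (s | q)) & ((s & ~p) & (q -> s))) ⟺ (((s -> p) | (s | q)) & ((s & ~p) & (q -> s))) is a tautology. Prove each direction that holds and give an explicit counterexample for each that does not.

Forward direction. Assume the antecedent. If p is true, the antecedent cannot hold. If p is false, the antecedent forces (p = F, s = T, q = F) or (p = F, s = T, q = T), and the consequent holds there. Either way the consequent holds.

Converse. Assume the antecedent. If p is true, the antecedent cannot hold. If p is false, the antecedent forces (p = F, s = T, q = F) or (p = F, s = T, q = T), and the consequent holds there. Either way the consequent holds.

Equivalent; both directions hold.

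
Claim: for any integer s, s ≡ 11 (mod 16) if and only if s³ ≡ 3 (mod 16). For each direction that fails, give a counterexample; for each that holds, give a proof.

(→) Suppose s ≡ 11 (mod 16). Write s = 16j + 11. Then (16j + 11)³ = 4096j³ + 8448j² + 5808j + 1331 = 16(256j³ + 528j² + 363j + 83) + 3, so s³ ≡ 3 (mod 16).

(←) Conversely, suppose s³ ≡ 3 (mod 16). The only residue r in {0, …, 15} with r³ ≡ 3 (mod 16) is r = 11, so s ≡ 11 (mod 16).

The biconditional holds.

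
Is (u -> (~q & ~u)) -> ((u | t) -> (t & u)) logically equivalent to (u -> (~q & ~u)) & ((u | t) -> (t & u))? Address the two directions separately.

(⟸) Assume the antecedent. If q is true, the antecedent forces (q = T, t = F, u = F), and the consequent holds there. If q is false, the antecedent forces (q = F, t = F, u = F), and the consequent holds there. Either way the consequent holds.

(⟹) This fails. Under q = F, t = F, u = T, the left side is true but the right side is false.

Not equivalent: only (⇐) holds.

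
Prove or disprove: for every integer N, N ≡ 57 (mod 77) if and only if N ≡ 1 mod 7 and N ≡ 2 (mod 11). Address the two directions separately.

(←) If N ≡ 1 (mod 7) and N ≡ 2 (mod 11), then by the Chinese remainder theorem N ≡ 57 (mod 77). This is exactly N ≡ 57 (mod 77).

(→) Suppose N ≡ 57 (mod 77); write N = 77j + 57. Since 7 ∣ 77, reducing mod 7 gives N ≡ 57 ≡ 1 (mod 7); since 11 ∣ 77, reducing mod 11 gives N ≡ 57 ≡ 2 (mod 11).

Both directions hold.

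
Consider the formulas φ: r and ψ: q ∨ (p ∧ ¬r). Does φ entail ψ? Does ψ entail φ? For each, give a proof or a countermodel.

[⇒] This fails. Under p = F, q = F, r = T, the left side is true but the right side is false.

[⇐] This fails. Under p = T, q = F, r = F, the left side is false but the right side is true.

(⇒) fails and (⇐) fails.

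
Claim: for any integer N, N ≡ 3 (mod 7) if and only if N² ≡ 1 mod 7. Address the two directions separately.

[⇒] This fails: take N = 3. Then 3 ≡ 3 (mod 7), but 3² = 9 ≡ 2 (mod 7), not 1.

[⇐] This fails: take N = 1. Then 1² = 1 ≡ 1 (mod 7), yet 1 ≡ 1 (mod 7), not 3.

(⇒) fails and (⇐) fails.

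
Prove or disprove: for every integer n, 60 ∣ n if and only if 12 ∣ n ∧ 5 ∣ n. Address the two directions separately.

Both implications hold.

(⇐) Suppose 12 ∣ n and 5 ∣ n. Any common multiple of 12 and 5 is a multiple of their lcm; here gcd(12, 5) = 1, so lcm(12, 5) = 12·5 = 60, so 60 ∣ n.

(⇒) If 60 ∣ n, write n = 60q. Since 60 = 5·12, n = 12·(5q), so 12 ∣ n; and since 60 = 12·5, n = 5·(12q), so 5 ∣ n.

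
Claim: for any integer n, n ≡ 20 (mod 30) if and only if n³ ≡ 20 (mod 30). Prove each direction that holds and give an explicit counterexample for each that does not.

Both directions hold; the statement is true.

(⇒) Suppose n ≡ 20 (mod 30). Write n = 30j + 20. Then (30j + 20)³ = 27000j³ + 54000j² + 36000j + 8000 = 30(900j³ + 1800j² + 1200j + 266) + 20, so n³ ≡ 20 (mod 30).

(⇐) Conversely, suppose n³ ≡ 20 (mod 30). The only residue r in {0, …, 29} with r³ ≡ 20 (mod 30) is r = 20, so n ≡ 20 (mod 30).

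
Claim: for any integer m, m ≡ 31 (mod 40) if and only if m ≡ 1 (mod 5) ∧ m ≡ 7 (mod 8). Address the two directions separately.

(⟹) Suppose m ≡ 31 (mod 40); write m = 40j + 31. Since 5 ∣ 40, reducing mod 5 gives m ≡ 31 ≡ 1 (mod 5); since 8 ∣ 40, reducing mod 8 gives m ≡ 31 ≡ 7 (mod 8).

(⟸) Conversely, if m ≡ 1 (mod 5) and m ≡ 7 (mod 8), then by the Chinese remainder theorem m ≡ 31 (mod 40). This is exactly m ≡ 31 (mod 40).

The biconditional holds.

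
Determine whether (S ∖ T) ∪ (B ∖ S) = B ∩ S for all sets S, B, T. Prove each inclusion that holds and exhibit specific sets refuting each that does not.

(⊆) fails and (⊇) fails.

(⊆) This inclusion fails. Take S = {1}, B = ∅, T = ∅; then 1 ∈ (S ∖ T) ∪ (B ∖ S) but 1 ∉ B ∩ S.

(⊇) This inclusion fails. Take S = {1}, B = {1}, T = {1}; then 1 ∈ B ∩ S but 1 ∉ (S ∖ T) ∪ (B ∖ S).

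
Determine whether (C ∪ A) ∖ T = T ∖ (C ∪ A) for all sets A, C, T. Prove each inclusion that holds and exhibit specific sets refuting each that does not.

(⟹) This inclusion fails. Take A = {1}, C = ∅, T = ∅; then 1 ∈ (C ∪ A) ∖ T but 1 ∉ T ∖ (C ∪ A).

(⟸) This inclusion fails. Take A = ∅, C = ∅, T = {1}; then 1 ∈ T ∖ (C ∪ A) but 1 ∉ (C ∪ A) ∖ T.

Both inclusions fail.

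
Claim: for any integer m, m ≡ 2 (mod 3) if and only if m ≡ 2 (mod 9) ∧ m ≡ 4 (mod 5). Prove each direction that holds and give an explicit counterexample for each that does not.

Forward direction. This fails: m = 32 gives 32 ≡ 2 (mod 3) but 32 ≡ 5 (mod 9), so the conjunction on the right does not hold.

Converse. If m ≡ 2 (mod 9) and m ≡ 4 (mod 5), then by the Chinese remainder theorem m ≡ 29 (mod 45). Since 29 ≡ 2 (mod 3) and 3 ∣ 45, we get m ≡ 2 (mod 3).

The forward direction fails; the converse holds.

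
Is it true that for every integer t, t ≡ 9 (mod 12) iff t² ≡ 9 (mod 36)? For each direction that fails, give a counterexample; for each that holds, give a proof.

[⇐] This fails: take t = 3. Then 3² = 9 ≡ 9 (mod 36), yet 3 ≡ 3 (mod 12), not 9.

[⇒] Suppose t ≡ 9 (mod 12). Working modulo 36, t ∈ {9, 21, 33}; for each such r, r² ≡ 9 (mod 36).

The forward direction holds; the converse fails.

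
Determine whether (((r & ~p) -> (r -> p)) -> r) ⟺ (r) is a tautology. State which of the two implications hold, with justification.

Both directions hold.

(⟹) Assume the antecedent. If p is true, the antecedent forces (p = T, r = T), and r holds there. If p is false, the antecedent forces (p = F, r = T), and r holds there. Either way r holds.

(⟸) Assume the antecedent. If p is true, the antecedent forces (p = T, r = T), and ((r & ~p) -> (r -> p)) -> r holds there. If p is false, the antecedent forces (p = F, r = T), and ((r & ~p) -> (r -> p)) -> r holds there. Either way ((r & ~p) -> (r -> p)) -> r holds.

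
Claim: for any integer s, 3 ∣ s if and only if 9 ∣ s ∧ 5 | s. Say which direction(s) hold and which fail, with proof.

[⇒] This fails: take s = 3. Certainly 3 ∣ 3, but 9 ∤ 3.

[⇐] Suppose 9 ∣ s and 5 ∣ s. Any common multiple of 9 and 5 is a multiple of their lcm; here gcd(9, 5) = 1, so lcm(9, 5) = 9·5 = 45, so 45 ∣ s. Since 3 ∣ 45, it follows that 3 ∣ s.

Only the converse holds.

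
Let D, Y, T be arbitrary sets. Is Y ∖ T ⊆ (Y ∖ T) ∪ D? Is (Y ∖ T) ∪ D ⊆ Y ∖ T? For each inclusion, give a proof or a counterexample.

Forward inclusion. Let x ∈ Y ∖ T. Then either x ∈ Y and x ∉ D, T; or x ∈ D ∩ Y and x ∉ T. In each case x ∈ (Y ∖ T) ∪ D, so Y ∖ T ⊆ (Y ∖ T) ∪ D.

Reverse inclusion. This inclusion fails. Take D = {1}, Y = ∅, T = ∅; then 1 ∈ (Y ∖ T) ∪ D but 1 ∉ Y ∖ T.

The sets are not equal: only the forward inclusion holds.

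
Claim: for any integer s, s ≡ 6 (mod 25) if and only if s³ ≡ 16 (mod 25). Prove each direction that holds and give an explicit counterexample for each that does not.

Forward direction. Suppose s ≡ 6 (mod 25). Write s = 25j + 6. Then (25j + 6)³ = 15625j³ + 11250j² + 2700j + 216 = 25(625j³ + 450j² + 108j + 8) + 16, so s³ ≡ 16 (mod 25).

Converse. Suppose s³ ≡ 16 (mod 25). The only residue r in {0, …, 24} with r³ ≡ 16 (mod 25) is r = 6, so s ≡ 6 (mod 25).

Equivalent; both directions hold.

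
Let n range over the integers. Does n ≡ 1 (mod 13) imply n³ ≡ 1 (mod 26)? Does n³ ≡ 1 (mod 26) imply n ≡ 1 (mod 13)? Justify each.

(→) This fails: take n = 14. Then 14 ≡ 1 (mod 13), but 14³ = 2744 ≡ 14 (mod 26), not 1.

(←) This fails: take n = 3. Then 3³ = 27 ≡ 1 (mod 26), yet 3 ≡ 3 (mod 13), not 1.

Both directions fail.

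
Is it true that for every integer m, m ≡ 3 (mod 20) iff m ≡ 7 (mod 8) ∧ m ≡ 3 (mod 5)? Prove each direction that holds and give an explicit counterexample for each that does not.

Forward direction. This fails: m = 3 gives 3 ≡ 3 (mod 20) but 3 ≡ 3 (mod 8), so the conjunction on the right does not hold.

Converse. If m ≡ 7 (mod 8) and m ≡ 3 (mod 5), then by the Chinese remainder theorem m ≡ 23 (mod 40). Since 23 ≡ 3 (mod 20) and 20 ∣ 40, we get m ≡ 3 (mod 20).

Only the reverse direction holds.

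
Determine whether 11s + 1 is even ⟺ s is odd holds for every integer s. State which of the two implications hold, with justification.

Both directions hold.

Forward direction. Suppose 11s + 1 is even. Since 11 is odd, 11s and s have the same parity, so 11s + 1 ≡ s + 1 (mod 2). As 1 is odd, 11s + 1 is even exactly when s is odd. Thus s is odd.

Converse. Suppose s is odd; write s = 2j + 1. Then 11s + 1 = 11·(2j + 1) + 1 = 2·11j + 12, which is even.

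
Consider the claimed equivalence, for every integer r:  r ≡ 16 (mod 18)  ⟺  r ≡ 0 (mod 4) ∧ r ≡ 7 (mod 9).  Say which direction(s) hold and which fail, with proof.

Forward direction. This fails: r = 34 gives 34 ≡ 16 (mod 18) but 34 ≡ 2 (mod 4), so the conjunction on the right does not hold.

Converse. If r ≡ 0 (mod 4) and r ≡ 7 (mod 9), then by the Chinese remainder theorem r ≡ 16 (mod 36). Since 16 ≡ 16 (mod 18) and 18 ∣ 36, we get r ≡ 16 (mod 18).

(⇒) fails; (⇐) holds.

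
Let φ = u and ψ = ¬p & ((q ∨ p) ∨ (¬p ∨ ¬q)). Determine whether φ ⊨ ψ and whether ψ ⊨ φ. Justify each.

(⇒) This fails. Under u = T, q = F, p = T, the left side is true but the right side is false.

(⇐) This fails. Under u = F, q = F, p = F, the left side is false but the right side is true.

Both directions fail.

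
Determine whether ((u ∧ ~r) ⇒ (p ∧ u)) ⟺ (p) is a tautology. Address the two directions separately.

Only the reverse direction holds.

[⇒] This fails. Under r = F, p = F, u = F, the left side is true but the right side is false.

[⇐] Assume the antecedent. If r is true, (u ∧ ~r) ⇒ (p ∧ u) reduces to true regardless of the other variables. If r is false, the antecedent forces (r = F, p = T, u = F) or (r = F, p = T, u = T), and (u ∧ ~r) ⇒ (p ∧ u) holds there. Either way (u ∧ ~r) ⇒ (p ∧ u) holds.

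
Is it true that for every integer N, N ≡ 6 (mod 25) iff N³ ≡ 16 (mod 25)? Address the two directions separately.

Forward direction. Suppose N ≡ 6 (mod 25). Write N = 25j + 6. Then (25j + 6)³ = 15625j³ + 11250j² + 2700j + 216 = 25(625j³ + 450j² + 108j + 8) + 16, so N³ ≡ 16 (mod 25).

Converse. Suppose N³ ≡ 16 (mod 25). The only residue r in {0, …, 24} with r³ ≡ 16 (mod 25) is r = 6, so N ≡ 6 (mod 25).

Both directions hold.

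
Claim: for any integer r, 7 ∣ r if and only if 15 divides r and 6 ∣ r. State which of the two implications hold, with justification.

(⇒) fails and (⇐) fails.

(→) This fails: take r = 7. Certainly 7 ∣ 7, but 15 ∤ 7.

(←) This fails: take r = 30. Both 15 ∣ 30 and 6 ∣ 30, yet 30 is not a multiple of 7 (since 30 = 4·7 + 2), so 7 ∤ 30.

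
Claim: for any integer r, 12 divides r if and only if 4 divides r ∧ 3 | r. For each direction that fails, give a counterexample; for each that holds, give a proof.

The biconditional holds.

(⟸) Suppose 4 ∣ r and 3 ∣ r. Any common multiple of 4 and 3 is a multiple of their lcm; here gcd(4, 3) = 1, so lcm(4, 3) = 4·3 = 12, so 12 ∣ r.

(⟹) If 12 ∣ r, write r = 12q. Since 12 = 3·4, r = 4·(3q), so 4 ∣ r; and since 12 = 4·3, r = 3·(4q), so 3 ∣ r.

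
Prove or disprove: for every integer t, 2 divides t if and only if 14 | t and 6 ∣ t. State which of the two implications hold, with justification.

Not equivalent: only (⇐) holds.

(⇒) This fails: take t = 2. Certainly 2 ∣ 2, but 14 ∤ 2.

(⇐) Suppose 14 ∣ t and 6 ∣ t. Any common multiple of 14 and 6 is a multiple of their lcm; here lcm(14, 6) = 14·6/gcd(14, 6) = 84/2 = 42, so 42 ∣ t. Since 2 ∣ 42, it follows that 2 ∣ t.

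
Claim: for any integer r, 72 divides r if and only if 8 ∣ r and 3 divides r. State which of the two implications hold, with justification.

[⇒] If 72 ∣ r, write r = 72q. Since 72 = 9·8, r = 8·(9q), so 8 ∣ r; and since 72 = 24·3, r = 3·(24q), so 3 ∣ r.

[⇐] This fails: take r = 24. Both 8 ∣ 24 and 3 ∣ 24, yet 24 is not a multiple of 72 (since 24 = 0·72 + 24), so 72 ∤ 24.

Not equivalent: only (⇒) holds.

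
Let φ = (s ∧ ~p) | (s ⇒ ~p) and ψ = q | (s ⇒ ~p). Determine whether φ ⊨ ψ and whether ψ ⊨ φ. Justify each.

(⇒) Assume the antecedent. If s is true, the antecedent forces (q = F, s = T, p = F) or (q = T, s = T, p = F), and q | (s ⇒ ~p) holds there. If s is false, q | (s ⇒ ~p) reduces to true regardless of the other variables. Either way q | (s ⇒ ~p) holds.

(⇐) This fails. Under q = T, s = T, p = T, the left side is false but the right side is true.

The forward direction holds; the converse fails.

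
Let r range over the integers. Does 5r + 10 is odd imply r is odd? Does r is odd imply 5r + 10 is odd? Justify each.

Forward direction. Suppose 5r + 10 is odd. Since 5 is odd, 5r and r have the same parity, so 5r + 10 ≡ r + 10 (mod 2). As 10 is even, 5r + 10 is odd exactly when r is odd. Thus r is odd.

Converse. Suppose r is odd; write r = 2j + 1. Then 5r + 10 = 5·(2j + 1) + 10 = 2·5j + 15, which is odd.

Both implications hold.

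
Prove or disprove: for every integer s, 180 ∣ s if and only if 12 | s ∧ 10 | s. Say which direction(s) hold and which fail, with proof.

(⟸) This fails: take s = 60. Both 12 ∣ 60 and 10 ∣ 60, yet 60 is not a multiple of 180 (since 60 = 0·180 + 60), so 180 ∤ 60.

(⟹) If 180 ∣ s, write s = 180q. Since 180 = 15·12, s = 12·(15q), so 12 ∣ s; and since 180 = 18·10, s = 10·(18q), so 10 ∣ s.

Only the forward implication holds.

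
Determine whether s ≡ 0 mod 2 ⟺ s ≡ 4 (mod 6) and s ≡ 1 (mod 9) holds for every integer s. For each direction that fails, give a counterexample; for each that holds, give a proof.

Converse. If s ≡ 4 (mod 6) and s ≡ 1 (mod 9), then by the Chinese remainder theorem s ≡ 10 (mod 18). Since 10 ≡ 0 (mod 2) and 2 ∣ 18, we get s ≡ 0 (mod 2).

Forward direction. This fails: s = 0 gives 0 ≡ 0 (mod 2) but 0 ≡ 0 (mod 6), so the conjunction on the right does not hold.

Only the converse holds.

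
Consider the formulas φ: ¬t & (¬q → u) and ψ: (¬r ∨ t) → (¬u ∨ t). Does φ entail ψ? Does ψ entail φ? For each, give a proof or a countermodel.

(⇒) fails and (⇐) fails.

[⇒] This fails. Under t = F, q = F, u = T, r = F, the left side is true but the right side is false.

[⇐] This fails. Under t = F, q = F, u = F, r = F, the left side is false but the right side is true.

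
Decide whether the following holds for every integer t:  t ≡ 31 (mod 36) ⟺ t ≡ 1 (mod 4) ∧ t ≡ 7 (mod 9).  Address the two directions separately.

Neither implication holds.

(⟹) This fails: t = 31 gives 31 ≡ 31 (mod 36) but 31 ≡ 3 (mod 4), so the conjunction on the right does not hold.

(⟸) This fails: t = 25 satisfies both congruences on the right (25 ≡ 1 mod 4 and 25 ≡ 7 mod 9) yet 25 ≡ 25 (mod 36), not 31.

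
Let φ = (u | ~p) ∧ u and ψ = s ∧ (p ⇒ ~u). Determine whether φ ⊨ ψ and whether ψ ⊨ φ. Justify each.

[⇒] This fails. Under u = T, p = F, s = F, the left side is true but the right side is false.

[⇐] This fails. Under u = F, p = F, s = T, the left side is false but the right side is true.

Neither implication holds.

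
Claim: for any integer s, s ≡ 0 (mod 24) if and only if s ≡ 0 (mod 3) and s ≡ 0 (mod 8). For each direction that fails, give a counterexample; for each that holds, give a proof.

Forward direction. Suppose s ≡ 0 (mod 24); write s = 24j + 0. Since 3 ∣ 24, reducing mod 3 gives s ≡ 0 (mod 3); since 8 ∣ 24, reducing mod 8 gives s ≡ 0 (mod 8).

Converse. If s ≡ 0 (mod 3) and s ≡ 0 (mod 8), then by the Chinese remainder theorem s ≡ 0 (mod 24). This is exactly s ≡ 0 (mod 24).

Equivalent; both directions hold.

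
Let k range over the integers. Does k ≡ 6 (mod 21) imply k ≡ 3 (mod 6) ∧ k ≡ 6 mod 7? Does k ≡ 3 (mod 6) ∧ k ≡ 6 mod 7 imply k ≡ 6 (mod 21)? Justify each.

[⇒] This fails: k = 6 gives 6 ≡ 6 (mod 21) but 6 ≡ 0 (mod 6), so the conjunction on the right does not hold.

[⇐] Conversely, if k ≡ 3 (mod 6) and k ≡ 6 (mod 7), then by the Chinese remainder theorem k ≡ 27 (mod 42). Since 27 ≡ 6 (mod 21) and 21 ∣ 42, we get k ≡ 6 (mod 21).

(⇒) fails; (⇐) holds.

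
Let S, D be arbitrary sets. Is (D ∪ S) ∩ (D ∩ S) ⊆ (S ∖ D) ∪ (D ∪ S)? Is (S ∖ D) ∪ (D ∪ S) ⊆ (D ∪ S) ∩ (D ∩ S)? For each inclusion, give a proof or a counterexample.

(⊆) Let x ∈ (D ∪ S) ∩ (D ∩ S). Then x ∈ S ∩ D, from which x ∈ (S ∖ D) ∪ (D ∪ S).

(⊇) This inclusion fails. Take S = {1}, D = ∅; then 1 ∈ (S ∖ D) ∪ (D ∪ S) but 1 ∉ (D ∪ S) ∩ (D ∩ S).

The sets are not equal: only the forward inclusion holds.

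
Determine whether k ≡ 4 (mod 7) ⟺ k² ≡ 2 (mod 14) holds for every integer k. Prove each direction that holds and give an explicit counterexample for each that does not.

(⇒) fails and (⇐) fails.

[⇒] This fails: take k = 11. Then 11 ≡ 4 (mod 7), but 11² = 121 ≡ 9 (mod 14), not 2.

[⇐] This fails: take k = 10. Then 10² = 100 ≡ 2 (mod 14), yet 10 ≡ 3 (mod 7), not 4.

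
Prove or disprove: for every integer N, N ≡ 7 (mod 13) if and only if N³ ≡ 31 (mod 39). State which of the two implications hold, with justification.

Neither direction holds.

[⇒] This fails: take N = 20. Then 20 ≡ 7 (mod 13), but 20³ = 8000 ≡ 5 (mod 39), not 31.

[⇐] This fails: take N = 34. Then 34³ = 39304 ≡ 31 (mod 39), yet 34 ≡ 8 (mod 13), not 7.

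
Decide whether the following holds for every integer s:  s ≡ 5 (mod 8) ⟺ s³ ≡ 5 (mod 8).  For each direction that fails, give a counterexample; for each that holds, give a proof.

Both directions hold; the statement is true.

(→) Suppose s ≡ 5 (mod 8). Write s = 8j + 5. Then (8j + 5)³ = 512j³ + 960j² + 600j + 125 = 8(64j³ + 120j² + 75j + 15) + 5, so s³ ≡ 5 (mod 8).

(←) Conversely, suppose s³ ≡ 5 (mod 8). The only residue r in {0, …, 7} with r³ ≡ 5 (mod 8) is r = 5, so s ≡ 5 (mod 8).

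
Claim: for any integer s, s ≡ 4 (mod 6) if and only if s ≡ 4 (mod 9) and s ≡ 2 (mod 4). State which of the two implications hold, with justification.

(⇒) This fails: s = 34 gives 34 ≡ 4 (mod 6) but 34 ≡ 7 (mod 9), so the conjunction on the right does not hold.

(⇐) Conversely, if s ≡ 4 (mod 9) and s ≡ 2 (mod 4), then by the Chinese remainder theorem s ≡ 22 (mod 36). Since 22 ≡ 4 (mod 6) and 6 ∣ 36, we get s ≡ 4 (mod 6).

Only the reverse direction holds.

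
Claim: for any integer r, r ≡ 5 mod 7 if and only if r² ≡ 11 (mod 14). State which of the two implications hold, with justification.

Neither direction holds.

(⟹) This fails: take r = 12. Then 12 ≡ 5 (mod 7), but 12² = 144 ≡ 4 (mod 14), not 11.

(⟸) This fails: take r = 9. Then 9² = 81 ≡ 11 (mod 14), yet 9 ≡ 2 (mod 7), not 5.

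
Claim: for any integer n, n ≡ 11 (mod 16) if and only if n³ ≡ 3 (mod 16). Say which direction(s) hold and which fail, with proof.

[⇒] Suppose n ≡ 11 (mod 16). Write n = 16j + 11. Then (16j + 11)³ = 4096j³ + 8448j² + 5808j + 1331 = 16(256j³ + 528j² + 363j + 83) + 3, so n³ ≡ 3 (mod 16).

[⇐] Conversely, suppose n³ ≡ 3 (mod 16). The only residue r in {0, …, 15} with r³ ≡ 3 (mod 16) is r = 11, so n ≡ 11 (mod 16).

Equivalent; both directions hold.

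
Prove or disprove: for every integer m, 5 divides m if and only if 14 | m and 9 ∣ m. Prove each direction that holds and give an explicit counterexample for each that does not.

Both directions fail.

(⇒) This fails: take m = 5. Certainly 5 ∣ 5, but 14 ∤ 5.

(⇐) This fails: take m = 126. Both 14 ∣ 126 and 9 ∣ 126, yet 126 is not a multiple of 5 (since 126 = 25·5 + 1), so 5 ∤ 126.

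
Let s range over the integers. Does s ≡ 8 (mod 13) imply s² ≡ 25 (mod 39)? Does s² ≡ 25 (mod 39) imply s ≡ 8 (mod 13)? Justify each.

[⇒] This fails: take s = 21. Then 21 ≡ 8 (mod 13), but 21² = 441 ≡ 12 (mod 39), not 25.

[⇐] This fails: take s = 5. Then 5² = 25 ≡ 25 (mod 39), yet 5 ≡ 5 (mod 13), not 8.

Neither implication holds.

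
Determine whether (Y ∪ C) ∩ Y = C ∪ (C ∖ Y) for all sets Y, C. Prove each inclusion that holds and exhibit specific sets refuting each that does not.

(⟹) This inclusion fails. Take Y = {1}, C = ∅; then 1 ∈ (Y ∪ C) ∩ Y but 1 ∉ C ∪ (C ∖ Y).

(⟸) This inclusion fails. Take Y = ∅, C = {1}; then 1 ∈ C ∪ (C ∖ Y) but 1 ∉ (Y ∪ C) ∩ Y.

(⊆) fails and (⊇) fails.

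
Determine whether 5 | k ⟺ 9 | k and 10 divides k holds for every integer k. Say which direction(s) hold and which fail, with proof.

Forward direction. This fails: take k = 5. Certainly 5 ∣ 5, but 9 ∤ 5.

Converse. Suppose 9 ∣ k and 10 ∣ k. Any common multiple of 9 and 10 is a multiple of their lcm; here gcd(9, 10) = 1, so lcm(9, 10) = 9·10 = 90, so 90 ∣ k. Since 5 ∣ 90, it follows that 5 ∣ k.

Only the converse holds.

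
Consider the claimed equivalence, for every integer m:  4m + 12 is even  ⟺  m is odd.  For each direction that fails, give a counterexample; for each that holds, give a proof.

Only the reverse direction holds.

(⟹) This fails: take m = 4. Then 4m + 12 = 28, which is even, yet m = 4 is even, not odd.

(⟸) Suppose m is odd. Since 4 is even, 4m is even for every m, so 4m + 12 has the same parity as 12, which is even. Hence 4m + 12 is even.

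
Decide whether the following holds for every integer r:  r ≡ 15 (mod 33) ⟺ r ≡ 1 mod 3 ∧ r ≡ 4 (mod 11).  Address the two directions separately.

Forward direction. This fails: r = 15 gives 15 ≡ 15 (mod 33) but 15 ≡ 0 (mod 3), so the conjunction on the right does not hold.

Converse. This fails: r = 4 satisfies both congruences on the right (4 ≡ 1 mod 3 and 4 ≡ 4 mod 11) yet 4 ≡ 4 (mod 33), not 15.

Neither direction holds.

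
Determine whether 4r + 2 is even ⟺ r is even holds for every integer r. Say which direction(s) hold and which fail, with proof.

(←) Suppose r is even. Since 4 is even, 4r is even for every r, so 4r + 2 has the same parity as 2, which is even. Hence 4r + 2 is even.

(→) This fails: take r = 5. Then 4r + 2 = 22, which is even, yet r = 5 is odd, not even.

Only the reverse direction holds.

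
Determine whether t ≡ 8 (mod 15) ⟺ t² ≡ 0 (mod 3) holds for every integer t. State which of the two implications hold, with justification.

(⇒) This fails: take t = 8. Then 8 ≡ 8 (mod 15), but 8² = 64 ≡ 1 (mod 3), not 0.

(⇐) This fails: take t = 0. Then 0² = 0 ≡ 0 (mod 3), yet 0 ≡ 0 (mod 15), not 8.

Both directions fail.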